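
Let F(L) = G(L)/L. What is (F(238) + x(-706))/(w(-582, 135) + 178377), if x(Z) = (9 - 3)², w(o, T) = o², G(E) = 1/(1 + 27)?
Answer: 239905/3445961064 ≈ 6.9619e-5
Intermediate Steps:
G(E) = 1/28
F(L) = 1/(28*L)
x(Z) = 36 (x(Z) = 6² = 36)
(F(238) + x(-706))/(w(-582, 135) + 178377) = ((1/28)/238 + 36)/((-582)² + 178377) = ((1/28)*(1/238) + 36)/(338724 + 178377) = (1/6664 + 36)/517101 = (239905/6664)*(1/517101) = 239905/3445961064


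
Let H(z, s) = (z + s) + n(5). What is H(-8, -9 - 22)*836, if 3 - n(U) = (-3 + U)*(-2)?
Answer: -26752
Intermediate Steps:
n(U) = -3 + 2*U (n(U) = 3 - (-3 + U)*(-2) = 3 - (6 - 2*U) = 3 + (-6 + 2*U) = -3 + 2*U)
H(z, s) = 7 + s + z (H(z, s) = (z + s) + (-3 + 2*5) = (s + z) + (-3 + 10) = (s + z) + 7 = 7 + s + z)
H(-8, -9 - 22)*836 = (7 + (-9 - 22) - 8)*836 = (7 - 31 - 8)*836 = -32*836 = -26752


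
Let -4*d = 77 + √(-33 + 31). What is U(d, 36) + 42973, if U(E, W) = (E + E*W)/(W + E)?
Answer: 21422326/499 - 592*I*√2/499 ≈ 42931.0 - 1.6778*I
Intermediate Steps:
d = -77/4 - I*√2/4 (d = -(77 + √(-33 + 31))/4 = -(77 + √(-2))/4 = -(77 + I*√2)/4 = -77/4 - I*√2/4 ≈ -19.25 - 0.35355*I)
U(E, W) = (E + E*W)/(E + W)
U(d, 36) + 42973 = (-77/4 - I*√2/4)*(1 + 36)/((-77/4 - I*√2/4) + 36) + 42973 = (-77/4 - I*√2/4)*37/(67/4 - I*√2/4) + 42973 = 37*(-77/4 - I*√2/4)/(67/4 - I*√2/4) + 42973 = 42973 + 37*(-77/4 - I*√2/4)/(67/4 - I*√2/4)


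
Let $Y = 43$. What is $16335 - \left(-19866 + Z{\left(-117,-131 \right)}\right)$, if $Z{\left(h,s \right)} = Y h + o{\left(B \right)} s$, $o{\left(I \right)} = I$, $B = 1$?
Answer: $41363$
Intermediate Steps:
$Z{\left(h,s \right)} = s + 43 h$ ($Z{\left(h,s \right)} = 43 h + 1 s = 43 h + s = s + 43 h$)
$16335 - \left(-19866 + Z{\left(-117,-131 \right)}\right) = 16335 - \left(-19866 + \left(-131 + 43 \left(-117\right)\right)\right) = 16335 - \left(-19866 - 5162\right) = 16335 - -25028 = 16335 + 25028 = 41363$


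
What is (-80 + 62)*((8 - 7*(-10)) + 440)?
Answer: -9324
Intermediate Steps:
(-80 + 62)*((8 - 7*(-10)) + 440) = -18*((8 + 70) + 440) = -18*(78 + 440) = -18*518 = -9324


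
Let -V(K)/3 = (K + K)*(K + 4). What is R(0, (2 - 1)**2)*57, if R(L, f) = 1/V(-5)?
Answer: -19/10 ≈ -1.9000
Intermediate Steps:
V(K) = -6*K*(4 + K) (V(K) = -3*(K + K)*(K + 4) = -3*2*K*(4 + K) = -6*K*(4 + K))
R(L, f) = -1/30 (R(L, f) = 1/(-6*(-5)*(4 - 5)) = 1/(-6*(-5)*(-1)) = 1/(-30) = -1/30)
R(0, (2 - 1)**2)*57 = -1/30*57 = -19/10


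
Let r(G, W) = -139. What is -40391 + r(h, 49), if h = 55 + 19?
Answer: -40530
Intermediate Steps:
h = 74
-40391 + r(h, 49) = -40391 - 139 = -40530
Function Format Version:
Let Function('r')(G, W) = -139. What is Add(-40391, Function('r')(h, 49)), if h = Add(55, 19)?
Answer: -40530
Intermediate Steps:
h = 74
Add(-40391, Function('r')(h, 49)) = Add(-40391, -139) = -40530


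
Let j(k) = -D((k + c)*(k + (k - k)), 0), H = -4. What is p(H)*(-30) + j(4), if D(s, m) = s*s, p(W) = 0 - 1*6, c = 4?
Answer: -844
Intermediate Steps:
p(W) = -6 (p(W) = 0 - 6 = -6)
D(s, m) = s**2
j(k) = -k**2*(4 + k)**2 (j(k) = -((k + 4)*(k + (k - k)))**2 = -((4 + k)*(k + 0))**2 = -((4 + k)*k)**2 = -(k*(4 + k))**2 = -k**2*(4 + k)**2)
p(H)*(-30) + j(4) = -6*(-30) - 1*4**2*(4 + 4)**2 = 180 - 1*16*8**2 = 180 - 1*16*64 = 180 - 1024 = -844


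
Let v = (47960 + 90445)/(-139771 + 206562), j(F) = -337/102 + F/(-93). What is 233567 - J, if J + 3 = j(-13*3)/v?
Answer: 102219392198411/437636610 ≈ 2.3357e+5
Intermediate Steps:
j(F) = -337/102 - F/93 (j(F) = -337*1/102 + F*(-1/93) = -337/102 - F/93)
v = 138405/66791 ≈ 2.0722
J = -1922110541/437636610 (J = -3 + (-337/102 - (-13)*3/93)/(138405/66791) = -3 + (-337/102 - 1/93*(-39))*(66791/138405) = -3 + (-337/102 + 13/31)*(66791/138405) = -3 - 9121/3162*66791/138405 = -3 - 609200711/437636610 = -1922110541/437636610 ≈ -4.3920)
233567 - J = 233567 - 1*(-1922110541/437636610) = 233567 + 1922110541/437636610 = 102219392198411/437636610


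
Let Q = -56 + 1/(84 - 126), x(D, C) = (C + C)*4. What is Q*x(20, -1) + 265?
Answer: 14977/21 ≈ 713.19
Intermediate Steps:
x(D, C) = 8*C (x(D, C) = (2*C)*4 = 8*C)
Q = -2353/42 (Q = -56 + 1/(-42) = -56 - 1/42 = -2353/42 ≈ -56.024)
Q*x(20, -1) + 265 = -9412*(-1)/21 + 265 = -2353/42*(-8) + 265 = 9412/21 + 265 = 14977/21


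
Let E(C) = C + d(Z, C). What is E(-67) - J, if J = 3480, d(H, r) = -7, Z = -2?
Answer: -3554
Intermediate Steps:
E(C) = -7 + C (E(C) = C - 7 = -7 + C)
E(-67) - J = (-7 - 67) - 1*3480 = -74 - 3480 = -3554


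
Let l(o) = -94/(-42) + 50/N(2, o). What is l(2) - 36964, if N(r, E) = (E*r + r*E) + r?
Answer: -776092/21 ≈ -36957.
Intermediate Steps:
N(r, E) = r + 2*E*r (N(r, E) = (E*r + E*r) + r = 2*E*r + r = r + 2*E*r)
l(o) = 47/21 + 50/(2 + 4*o) (l(o) = -94/(-42) + 50/((2*(1 + 2*o))) = -94*(-1/42) + 50/(2 + 4*o) = 47/21 + 50/(2 + 4*o))
l(2) - 36964 = 2*(286 + 47*2)/(21*(1 + 2*2)) - 36964 = 2*(286 + 94)/(21*(1 + 4)) - 36964 = (2/21)*380/5 - 36964 = (2/21)*(⅕)*380 - 36964 = 152/21 - 36964 = -776092/21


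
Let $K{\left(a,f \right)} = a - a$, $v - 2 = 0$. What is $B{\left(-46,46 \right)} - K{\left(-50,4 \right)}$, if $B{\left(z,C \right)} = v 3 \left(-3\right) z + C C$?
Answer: $2944$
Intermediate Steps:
$v = 2$ ($v = 2 + 0 = 2$)
$B{\left(z,C \right)} = C^{2} - 18 z$ ($B{\left(z,C \right)} = 2 \cdot 3 \left(-3\right) z + C C = 6 \left(-3\right) z + C^{2} = - 18 z + C^{2} = C^{2} - 18 z$)
$K{\left(a,f \right)} = 0$
$B{\left(-46,46 \right)} - K{\left(-50,4 \right)} = \left(46^{2} - -828\right) - 0 = \left(2116 + 828\right) + 0 = 2944 + 0 = 2944$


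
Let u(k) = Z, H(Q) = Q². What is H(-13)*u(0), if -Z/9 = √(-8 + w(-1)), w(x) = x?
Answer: -4563*I ≈ -4563.0*I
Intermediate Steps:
Z = -27*I (Z = -9*√(-8 - 1) = -27*I ≈ -27.0*I)
u(k) = -27*I
H(-13)*u(0) = (-13)²*(-27*I) = 169*(-27*I) = -4563*I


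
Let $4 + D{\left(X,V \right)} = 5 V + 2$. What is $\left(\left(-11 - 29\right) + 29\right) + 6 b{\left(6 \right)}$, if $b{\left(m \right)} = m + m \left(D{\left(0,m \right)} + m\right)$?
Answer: $1249$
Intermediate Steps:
$D{\left(X,V \right)} = -2 + 5 V$ ($D{\left(X,V \right)} = -4 + \left(5 V + 2\right) = -4 + \left(2 + 5 V\right) = -2 + 5 V$)
$b{\left(m \right)} = m + m \left(-2 + 6 m\right)$ ($b{\left(m \right)} = m + m \left(\left(-2 + 5 m\right) + m\right) = m + m \left(-2 + 6 m\right)$)
$\left(\left(-11 - 29\right) + 29\right) + 6 b{\left(6 \right)} = \left(\left(-11 - 29\right) + 29\right) + 6 \cdot 6 \left(-1 + 6 \cdot 6\right) = \left(-40 + 29\right) + 6 \cdot 6 \left(-1 + 36\right) = -11 + 6 \cdot 6 \cdot 35 = -11 + 6 \cdot 210 = -11 + 1260 = 1249$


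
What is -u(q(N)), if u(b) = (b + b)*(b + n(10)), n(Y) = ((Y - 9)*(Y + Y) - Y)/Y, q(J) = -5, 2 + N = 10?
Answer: -40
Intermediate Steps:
N = 8 (N = -2 + 10 = 8)
n(Y) = (-Y + 2*Y*(-9 + Y))/Y (n(Y) = ((-9 + Y)*(2*Y) - Y)/Y = (2*Y*(-9 + Y) - Y)/Y = (-Y + 2*Y*(-9 + Y))/Y)
u(b) = 2*b*(1 + b) (u(b) = (b + b)*(b + (-19 + 2*10)) = (2*b)*(b + (-19 + 20)) = (2*b)*(b + 1) = (2*b)*(1 + b) = 2*b*(1 + b))
-u(q(N)) = -2*(-5)*(1 - 5) = -2*(-5)*(-4) = -1*40 = -40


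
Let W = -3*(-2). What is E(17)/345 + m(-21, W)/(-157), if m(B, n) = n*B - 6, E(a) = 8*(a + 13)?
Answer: 5548/3611 ≈ 1.5364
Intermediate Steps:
W = 6
E(a) = 104 + 8*a (E(a) = 8*(13 + a) = 104 + 8*a)
m(B, n) = -6 + B*n (m(B, n) = B*n - 6 = -6 + B*n)
E(17)/345 + m(-21, W)/(-157) = (104 + 8*17)/345 + (-6 - 21*6)/(-157) = (104 + 136)*(1/345) + (-6 - 126)*(-1/157) = 240*(1/345) - 132*(-1/157) = 16/23 + 132/157 = 5548/3611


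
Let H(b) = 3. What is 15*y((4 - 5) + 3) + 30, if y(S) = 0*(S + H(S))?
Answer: 30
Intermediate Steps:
y(S) = 0 (y(S) = 0*(S + 3) = 0*(3 + S) = 0)
15*y((4 - 5) + 3) + 30 = 15*0 + 30 = 0 + 30 = 30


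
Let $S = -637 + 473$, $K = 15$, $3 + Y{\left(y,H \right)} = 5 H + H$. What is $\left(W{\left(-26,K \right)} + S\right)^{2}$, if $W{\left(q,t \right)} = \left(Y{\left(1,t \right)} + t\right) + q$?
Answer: $7744$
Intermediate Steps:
$Y{\left(y,H \right)} = -3 + 6 H$ ($Y{\left(y,H \right)} = -3 + \left(5 H + H\right) = -3 + 6 H$)
$W{\left(q,t \right)} = -3 + q + 7 t$ ($W{\left(q,t \right)} = \left(\left(-3 + 6 t\right) + t\right) + q = \left(-3 + 7 t\right) + q = -3 + q + 7 t$)
$S = -164$
$\left(W{\left(-26,K \right)} + S\right)^{2} = \left(\left(-3 - 26 + 7 \cdot 15\right) - 164\right)^{2} = \left(\left(-3 - 26 + 105\right) - 164\right)^{2} = \left(76 - 164\right)^{2} = \left(-88\right)^{2} = 7744$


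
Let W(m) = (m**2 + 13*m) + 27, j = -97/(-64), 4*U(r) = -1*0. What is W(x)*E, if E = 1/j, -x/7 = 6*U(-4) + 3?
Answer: 12480/97 ≈ 128.66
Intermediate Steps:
U(r) = 0 (U(r) = (-1*0)/4 = (1/4)*0 = 0)
j = 97/64 (j = -97*(-1/64) = 97/64 ≈ 1.5156)
x = -21 (x = -7*(6*0 + 3) = -7*(0 + 3) = -7*3 = -21)
W(m) = 27 + m**2 + 13*m
E = 64/97 (E = 1/(97/64) = 64/97 ≈ 0.65979)
W(x)*E = (27 + (-21)**2 + 13*(-21))*(64/97) = (27 + 441 - 273)*(64/97) = 195*(64/97) = 12480/97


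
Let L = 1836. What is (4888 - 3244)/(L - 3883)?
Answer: -1644/2047 ≈ -0.80313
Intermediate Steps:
(4888 - 3244)/(L - 3883) = (4888 - 3244)/(1836 - 3883) = 1644/(-2047) = 1644*(-1/2047) = -1644/2047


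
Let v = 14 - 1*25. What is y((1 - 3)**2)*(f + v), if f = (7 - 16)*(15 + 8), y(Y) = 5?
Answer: -1090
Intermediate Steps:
f = -207 (f = -9*23 = -207)
v = -11 (v = 14 - 25 = -11)
y((1 - 3)**2)*(f + v) = 5*(-207 - 11) = 5*(-218) = -1090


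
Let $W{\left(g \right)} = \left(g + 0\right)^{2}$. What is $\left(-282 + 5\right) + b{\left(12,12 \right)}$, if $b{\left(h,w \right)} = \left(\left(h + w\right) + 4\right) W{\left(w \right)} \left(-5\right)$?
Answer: $-20437$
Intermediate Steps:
$W{\left(g \right)} = g^{2}$
$b{\left(h,w \right)} = - 5 w^{2} \left(4 + h + w\right)$ ($b{\left(h,w \right)} = \left(\left(h + w\right) + 4\right) w^{2} \left(-5\right) = \left(4 + h + w\right) w^{2} \left(-5\right) = w^{2} \left(4 + h + w\right) \left(-5\right) = - 5 w^{2} \left(4 + h + w\right)$)
$\left(-282 + 5\right) + b{\left(12,12 \right)} = \left(-282 + 5\right) + 5 \cdot 12^{2} \left(-4 - 12 - 12\right) = -277 + 5 \cdot 144 \left(-4 - 12 - 12\right) = -277 + 5 \cdot 144 \left(-28\right) = -277 - 20160 = -20437$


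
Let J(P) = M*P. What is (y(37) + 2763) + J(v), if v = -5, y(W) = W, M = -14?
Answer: 2870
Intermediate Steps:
J(P) = -14*P
(y(37) + 2763) + J(v) = (37 + 2763) - 14*(-5) = 2800 + 70 = 2870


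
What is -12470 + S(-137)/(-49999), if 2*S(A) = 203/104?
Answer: -129685406443/10399792 ≈ -12470.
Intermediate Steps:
S(A) = 203/208 (S(A) = (203/104)/2 = (203*(1/104))/2 = (½)*(203/104) = 203/208)
-12470 + S(-137)/(-49999) = -12470 + (203/208)/(-49999) = -12470 + (203/208)*(-1/49999) = -12470 - 203/10399792 = -129685406443/10399792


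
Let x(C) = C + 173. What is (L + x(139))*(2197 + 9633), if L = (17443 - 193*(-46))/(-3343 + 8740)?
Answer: 2890212650/771 ≈ 3.7487e+6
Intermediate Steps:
x(C) = 173 + C
L = 26321/5397 (L = (17443 + 8878)/5397 = 26321*(1/5397) = 26321/5397 ≈ 4.8770)
(L + x(139))*(2197 + 9633) = (26321/5397 + (173 + 139))*(2197 + 9633) = (26321/5397 + 312)*11830 = (1710185/5397)*11830 = 2890212650/771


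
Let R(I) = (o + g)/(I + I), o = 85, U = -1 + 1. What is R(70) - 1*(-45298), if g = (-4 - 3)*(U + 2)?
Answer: 6341791/140 ≈ 45299.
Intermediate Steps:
U = 0
g = -14 (g = (-4 - 3)*(0 + 2) = -7*2 = -14)
R(I) = 71/(2*I) (R(I) = (85 - 14)/(I + I) = 71/((2*I)) = 71*(1/(2*I)) = 71/(2*I))
R(70) - 1*(-45298) = (71/2)/70 - 1*(-45298) = (71/2)*(1/70) + 45298 = 71/140 + 45298 = 6341791/140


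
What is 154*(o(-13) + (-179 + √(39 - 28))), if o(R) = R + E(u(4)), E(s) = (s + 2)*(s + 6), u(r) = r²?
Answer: 31416 + 154*√11 ≈ 31927.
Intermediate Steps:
E(s) = (2 + s)*(6 + s)
o(R) = 396 + R (o(R) = R + (12 + (4²)² + 8*4²) = R + (12 + 16² + 8*16) = R + (12 + 256 + 128) = R + 396 = 396 + R)
154*(o(-13) + (-179 + √(39 - 28))) = 154*((396 - 13) + (-179 + √(39 - 28))) = 154*(383 + (-179 + √11)) = 154*(204 + √11) = 31416 + 154*√11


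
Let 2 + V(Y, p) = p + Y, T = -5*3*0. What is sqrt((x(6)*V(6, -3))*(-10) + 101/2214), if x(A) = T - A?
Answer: sqrt(32703486)/738 ≈ 7.7489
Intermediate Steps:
T = 0 (T = -15*0 = 0)
x(A) = -A (x(A) = 0 - A = -A)
V(Y, p) = -2 + Y + p (V(Y, p) = -2 + (p + Y) = -2 + (Y + p) = -2 + Y + p)
sqrt((x(6)*V(6, -3))*(-10) + 101/2214) = sqrt(((-1*6)*(-2 + 6 - 3))*(-10) + 101/2214) = sqrt(-6*1*(-10) + 101*(1/2214)) = sqrt(-6*(-10) + 101/2214) = sqrt(60 + 101/2214) = sqrt(132941/2214) = sqrt(32703486)/738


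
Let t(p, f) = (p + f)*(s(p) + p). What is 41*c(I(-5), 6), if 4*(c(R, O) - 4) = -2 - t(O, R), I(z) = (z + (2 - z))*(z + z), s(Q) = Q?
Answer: 3731/2 ≈ 1865.5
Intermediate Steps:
I(z) = 4*z (I(z) = 2*(2*z) = 4*z)
t(p, f) = 2*p*(f + p) (t(p, f) = (p + f)*(p + p) = (f + p)*(2*p) = 2*p*(f + p))
c(R, O) = 7/2 - O*(O + R)/2 (c(R, O) = 4 + (-2 - 2*O*(R + O))/4 = 4 + (-2 - 2*O*(O + R))/4 = 4 + (-½ - O*(O + R)/2) = 7/2 - O*(O + R)/2)
41*c(I(-5), 6) = 41*(7/2 - ½*6² - ½*6*4*(-5)) = 41*(7/2 - ½*36 - ½*6*(-20)) = 41*(7/2 - 18 + 60) = 41*(91/2) = 3731/2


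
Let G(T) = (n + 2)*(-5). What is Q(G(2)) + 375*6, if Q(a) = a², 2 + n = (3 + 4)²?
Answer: 62275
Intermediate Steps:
n = 47 (n = -2 + (3 + 4)² = -2 + 7² = -2 + 49 = 47)
G(T) = -245 (G(T) = (47 + 2)*(-5) = 49*(-5) = -245)
Q(G(2)) + 375*6 = (-245)² + 375*6 = 60025 + 2250 = 62275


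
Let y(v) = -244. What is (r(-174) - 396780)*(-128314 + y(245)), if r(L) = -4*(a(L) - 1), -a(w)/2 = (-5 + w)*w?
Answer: 18976189264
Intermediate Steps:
a(w) = -2*w*(-5 + w) (a(w) = -2*(-5 + w)*w = -2*w*(-5 + w))
r(L) = 4 - 8*L*(5 - L) (r(L) = -4*(2*L*(5 - L) - 1) = -4*(-1 + 2*L*(5 - L)) = 4 - 8*L*(5 - L))
(r(-174) - 396780)*(-128314 + y(245)) = ((4 + 8*(-174)*(-5 - 174)) - 396780)*(-128314 - 244) = ((4 + 8*(-174)*(-179)) - 396780)*(-128558) = ((4 + 249168) - 396780)*(-128558) = (249172 - 396780)*(-128558) = -147608*(-128558) = 18976189264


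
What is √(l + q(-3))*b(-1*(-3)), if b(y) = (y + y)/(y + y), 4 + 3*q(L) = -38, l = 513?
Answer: √499 ≈ 22.338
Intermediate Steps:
q(L) = -14 (q(L) = -4/3 + (⅓)*(-38) = -4/3 - 38/3 = -14)
b(y) = 1 (b(y) = (2*y)/((2*y)) = (2*y)*(1/(2*y)) = 1)
√(l + q(-3))*b(-1*(-3)) = √(513 - 14)*1 = √499*1 = √499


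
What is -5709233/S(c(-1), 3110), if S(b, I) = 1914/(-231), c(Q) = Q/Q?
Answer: 39964631/58 ≈ 6.8905e+5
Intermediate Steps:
c(Q) = 1
S(b, I) = -58/7 (S(b, I) = 1914*(-1/231) = -58/7)
-5709233/S(c(-1), 3110) = -5709233/(-58/7) = -5709233*(-7/58) = 39964631/58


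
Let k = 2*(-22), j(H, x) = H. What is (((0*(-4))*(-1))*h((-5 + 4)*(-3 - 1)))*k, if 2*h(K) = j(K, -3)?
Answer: 0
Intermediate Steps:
h(K) = K/2
k = -44
(((0*(-4))*(-1))*h((-5 + 4)*(-3 - 1)))*k = (((0*(-4))*(-1))*(((-5 + 4)*(-3 - 1))/2))*(-44) = ((0*(-1))*((-1*(-4))/2))*(-44) = (0*((½)*4))*(-44) = (0*2)*(-44) = 0*(-44) = 0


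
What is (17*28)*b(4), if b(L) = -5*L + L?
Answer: -7616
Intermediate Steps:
b(L) = -4*L
(17*28)*b(4) = (17*28)*(-4*4) = 476*(-16) = -7616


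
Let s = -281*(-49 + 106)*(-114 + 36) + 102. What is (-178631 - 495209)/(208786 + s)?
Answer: -336920/729107 ≈ -0.46210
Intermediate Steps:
s = 1249428 (s = -16017*(-78) + 102 = -281*(-4446) + 102 = 1249326 + 102 = 1249428)
(-178631 - 495209)/(208786 + s) = (-178631 - 495209)/(208786 + 1249428) = -673840/1458214 = -673840*1/1458214 = -336920/729107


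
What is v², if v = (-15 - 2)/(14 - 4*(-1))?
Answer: 289/324 ≈ 0.89198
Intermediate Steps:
v = -17/18 (v = -17/(14 + 4) = -17/18 ≈ -0.94444)
v² = (-17/18)² = 289/324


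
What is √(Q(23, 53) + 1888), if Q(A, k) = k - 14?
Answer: √1927 ≈ 43.898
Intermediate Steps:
Q(A, k) = -14 + k
√(Q(23, 53) + 1888) = √((-14 + 53) + 1888) = √(39 + 1888) = √1927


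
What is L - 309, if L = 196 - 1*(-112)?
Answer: -1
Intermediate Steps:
L = 308 (L = 196 + 112 = 308)
L - 309 = 308 - 309 = -1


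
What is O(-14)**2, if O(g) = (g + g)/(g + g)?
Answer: 1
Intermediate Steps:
O(g) = 1 (O(g) = (2*g)/((2*g)) = (2*g)*(1/(2*g)) = 1)
O(-14)**2 = 1**2 = 1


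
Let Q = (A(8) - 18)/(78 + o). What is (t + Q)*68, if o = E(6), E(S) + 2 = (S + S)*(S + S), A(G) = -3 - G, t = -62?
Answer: -232373/55 ≈ -4225.0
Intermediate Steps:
E(S) = -2 + 4*S² (E(S) = -2 + (S + S)*(S + S) = -2 + (2*S)*(2*S) = -2 + 4*S²)
o = 142 (o = -2 + 4*6² = -2 + 4*36 = -2 + 144 = 142)
Q = -29/220 (Q = ((-3 - 1*8) - 18)/(78 + 142) = ((-3 - 8) - 18)/220 = (-11 - 18)*(1/220) = -29*1/220 = -29/220 ≈ -0.13182)
(t + Q)*68 = (-62 - 29/220)*68 = -13669/220*68 = -232373/55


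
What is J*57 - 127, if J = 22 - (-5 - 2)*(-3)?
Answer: -70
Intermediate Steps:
J = 1 (J = 22 - (-7)*(-3) = 22 - 1*21 = 22 - 21 = 1)
J*57 - 127 = 1*57 - 127 = 57 - 127 = -70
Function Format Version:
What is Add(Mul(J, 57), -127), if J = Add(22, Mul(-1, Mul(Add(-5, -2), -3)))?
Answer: -70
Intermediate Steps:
J = 1 (J = Add(22, Mul(-1, Mul(-7, -3))) = Add(22, Mul(-1, 21)) = Add(22, -21) = 1)
Add(Mul(J, 57), -127) = Add(Mul(1, 57), -127) = Add(57, -127) = -70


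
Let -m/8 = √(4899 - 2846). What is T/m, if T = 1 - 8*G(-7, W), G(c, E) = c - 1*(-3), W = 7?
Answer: -33*√2053/16424 ≈ -0.091039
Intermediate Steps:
G(c, E) = 3 + c (G(c, E) = c + 3 = 3 + c)
m = -8*√2053 (m = -8*√(4899 - 2846) = -8*√2053 ≈ -362.48)
T = 33 (T = 1 - 8*(3 - 7) = 1 - 8*(-4) = 1 + 32 = 33)
T/m = 33/((-8*√2053)) = 33*(-√2053/16424) = -33*√2053/16424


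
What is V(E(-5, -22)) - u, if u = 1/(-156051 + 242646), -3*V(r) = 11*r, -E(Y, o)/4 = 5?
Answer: 6350299/86595 ≈ 73.333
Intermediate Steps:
E(Y, o) = -20 (E(Y, o) = -4*5 = -20)
V(r) = -11*r/3
u = 1/86595 ≈ 1.1548e-5
V(E(-5, -22)) - u = -11/3*(-20) - 1*1/86595 = 220/3 - 1/86595 = 6350299/86595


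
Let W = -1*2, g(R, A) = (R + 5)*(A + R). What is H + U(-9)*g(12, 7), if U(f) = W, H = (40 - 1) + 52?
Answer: -555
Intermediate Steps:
g(R, A) = (5 + R)*(A + R)
W = -2
H = 91 (H = 39 + 52 = 91)
U(f) = -2
H + U(-9)*g(12, 7) = 91 - 2*(12**2 + 5*7 + 5*12 + 7*12) = 91 - 2*(144 + 35 + 60 + 84) = 91 - 2*323 = 91 - 646 = -555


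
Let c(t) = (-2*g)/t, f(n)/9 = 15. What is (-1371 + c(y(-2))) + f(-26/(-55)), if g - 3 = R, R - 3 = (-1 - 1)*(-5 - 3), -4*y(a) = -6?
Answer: -3796/3 ≈ -1265.3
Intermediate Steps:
f(n) = 135 (f(n) = 9*15 = 135)
y(a) = 3/2 (y(a) = -¼*(-6) = 3/2)
R = 19 (R = 3 + (-1 - 1)*(-5 - 3) = 3 - 2*(-8) = 3 + 16 = 19)
g = 22 (g = 3 + 19 = 22)
c(t) = -44/t (c(t) = (-2*22)/t = -44/t)
(-1371 + c(y(-2))) + f(-26/(-55)) = (-1371 - 44/3/2) + 135 = (-1371 - 44*⅔) + 135 = (-1371 - 88/3) + 135 = -4201/3 + 135 = -3796/3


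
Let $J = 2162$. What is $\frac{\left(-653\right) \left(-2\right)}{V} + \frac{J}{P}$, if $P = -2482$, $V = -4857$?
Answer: $- \frac{6871163}{6027537} \approx -1.14$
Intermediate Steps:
$\frac{\left(-653\right) \left(-2\right)}{V} + \frac{J}{P} = \frac{\left(-653\right) \left(-2\right)}{-4857} + \frac{2162}{-2482} = 1306 \left(- \frac{1}{4857}\right) + 2162 \left(- \frac{1}{2482}\right) = - \frac{1306}{4857} - \frac{1081}{1241} = - \frac{6871163}{6027537}$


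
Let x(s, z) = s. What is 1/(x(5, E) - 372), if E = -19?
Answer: -1/367 ≈ -0.0027248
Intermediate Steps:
1/(x(5, E) - 372) = 1/(5 - 372) = 1/(-367) = -1/367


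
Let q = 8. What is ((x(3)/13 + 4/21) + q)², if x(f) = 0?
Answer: 29584/441 ≈ 67.084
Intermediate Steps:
((x(3)/13 + 4/21) + q)² = ((0/13 + 4/21) + 8)² = ((0*(1/13) + 4*(1/21)) + 8)² = ((0 + 4/21) + 8)² = (4/21 + 8)² = (172/21)² = 29584/441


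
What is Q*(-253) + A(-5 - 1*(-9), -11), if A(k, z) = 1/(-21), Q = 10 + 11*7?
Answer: -462232/21 ≈ -22011.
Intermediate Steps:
Q = 87 (Q = 10 + 77 = 87)
A(k, z) = -1/21
Q*(-253) + A(-5 - 1*(-9), -11) = 87*(-253) - 1/21 = -22011 - 1/21 = -462232/21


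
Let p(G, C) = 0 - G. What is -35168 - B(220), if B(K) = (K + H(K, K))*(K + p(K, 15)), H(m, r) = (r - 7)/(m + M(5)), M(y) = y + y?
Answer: -35168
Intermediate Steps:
p(G, C) = -G
M(y) = 2*y
H(m, r) = (-7 + r)/(10 + m) (H(m, r) = (r - 7)/(m + 2*5) = (-7 + r)/(m + 10) = (-7 + r)/(10 + m))
B(K) = 0 (B(K) = (K + (-7 + K)/(10 + K))*(K - K) = (K + (-7 + K)/(10 + K))*0 = 0)
-35168 - B(220) = -35168 - 1*0 = -35168 + 0 = -35168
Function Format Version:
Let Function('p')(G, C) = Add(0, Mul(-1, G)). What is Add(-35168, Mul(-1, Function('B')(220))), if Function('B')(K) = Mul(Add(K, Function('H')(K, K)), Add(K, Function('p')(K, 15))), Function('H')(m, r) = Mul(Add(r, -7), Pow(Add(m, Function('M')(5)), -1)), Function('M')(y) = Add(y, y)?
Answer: -35168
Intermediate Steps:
Function('p')(G, C) = Mul(-1, G)
Function('M')(y) = Mul(2, y)
Function('H')(m, r) = Mul(Pow(Add(10, m), -1), Add(-7, r)) (Function('H')(m, r) = Mul(Add(r, -7), Pow(Add(m, Mul(2, 5)), -1)) = Mul(Add(-7, r), Pow(Add(m, 10), -1)) = Mul(Add(-7, r), Pow(Add(10, m), -1)) = Mul(Pow(Add(10, m), -1), Add(-7, r)))
Function('B')(K) = 0 (Function('B')(K) = Mul(Add(K, Mul(Pow(Add(10, K), -1), Add(-7, K))), Add(K, Mul(-1, K))) = Mul(Add(K, Mul(Pow(Add(10, K), -1), Add(-7, K))), 0) = 0)
Add(-35168, Mul(-1, Function('B')(220))) = Add(-35168, Mul(-1, 0)) = Add(-35168, 0) = -35168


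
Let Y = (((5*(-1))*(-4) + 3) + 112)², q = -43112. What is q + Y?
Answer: -24887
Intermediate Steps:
Y = 18225 (Y = ((-5*(-4) + 3) + 112)² = ((20 + 3) + 112)² = (23 + 112)² = 135² = 18225)
q + Y = -43112 + 18225 = -24887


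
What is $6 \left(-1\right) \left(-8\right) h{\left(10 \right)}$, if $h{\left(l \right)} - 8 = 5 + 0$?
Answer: $624$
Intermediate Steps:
$h{\left(l \right)} = 13$ ($h{\left(l \right)} = 8 + \left(5 + 0\right) = 8 + 5 = 13$)
$6 \left(-1\right) \left(-8\right) h{\left(10 \right)} = 6 \left(-1\right) \left(-8\right) 13 = \left(-6\right) \left(-8\right) 13 = 48 \cdot 13 = 624$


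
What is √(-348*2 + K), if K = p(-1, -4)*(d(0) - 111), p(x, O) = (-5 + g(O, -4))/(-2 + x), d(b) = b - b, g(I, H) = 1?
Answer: 2*I*√211 ≈ 29.052*I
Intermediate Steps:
d(b) = 0
p(x, O) = -4/(-2 + x) (p(x, O) = (-5 + 1)/(-2 + x) = -4/(-2 + x))
K = -148 (K = (-4/(-2 - 1))*(0 - 111) = -4/(-3)*(-111) = -4*(-⅓)*(-111) = (4/3)*(-111) = -148)
√(-348*2 + K) = √(-348*2 - 148) = √(-696 - 148) = √(-844) = 2*I*√211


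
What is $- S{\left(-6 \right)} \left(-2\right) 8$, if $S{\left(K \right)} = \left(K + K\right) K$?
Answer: $1152$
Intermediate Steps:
$S{\left(K \right)} = 2 K^{2}$ ($S{\left(K \right)} = 2 K K = 2 K^{2}$)
$- S{\left(-6 \right)} \left(-2\right) 8 = - 2 \left(-6\right)^{2} \left(-2\right) 8 = - 2 \cdot 36 \left(-2\right) 8 = - 72 \left(-2\right) 8 = - \left(-144\right) 8 = \left(-1\right) \left(-1152\right) = 1152$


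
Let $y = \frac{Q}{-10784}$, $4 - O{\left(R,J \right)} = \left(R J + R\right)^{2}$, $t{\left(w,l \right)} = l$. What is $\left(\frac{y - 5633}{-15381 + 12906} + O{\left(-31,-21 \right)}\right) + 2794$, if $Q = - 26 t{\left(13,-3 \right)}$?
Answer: $- \frac{203700985489}{533808} \approx -3.816 \cdot 10^{5}$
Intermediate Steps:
$O{\left(R,J \right)} = 4 - \left(R + J R\right)^{2}$ ($O{\left(R,J \right)} = 4 - \left(R J + R\right)^{2} = 4 - \left(J R + R\right)^{2} = 4 - \left(R + J R\right)^{2}$)
$Q = 78$ ($Q = \left(-26\right) \left(-3\right) = 78$)
$y = - \frac{39}{5392}$ ($y = \frac{78}{-10784} = 78 \left(- \frac{1}{10784}\right) = - \frac{39}{5392} \approx -0.0072329$)
$\left(\frac{y - 5633}{-15381 + 12906} + O{\left(-31,-21 \right)}\right) + 2794 = \left(\frac{- \frac{39}{5392} - 5633}{-15381 + 12906} + \left(4 - \left(-31\right)^{2} \left(1 - 21\right)^{2}\right)\right) + 2794 = \left(- \frac{30373175}{5392 \left(-2475\right)} + \left(4 - 961 \left(-20\right)^{2}\right)\right) + 2794 = \left(\left(- \frac{30373175}{5392}\right) \left(- \frac{1}{2475}\right) + \left(4 - 961 \cdot 400\right)\right) + 2794 = \left(\frac{1214927}{533808} + \left(4 - 384400\right)\right) + 2794 = \left(\frac{1214927}{533808} - 384396\right) + 2794 = - \frac{205192445041}{533808} + 2794 = - \frac{203700985489}{533808}$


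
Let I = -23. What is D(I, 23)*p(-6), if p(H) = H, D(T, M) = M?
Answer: -138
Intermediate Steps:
D(I, 23)*p(-6) = 23*(-6) = -138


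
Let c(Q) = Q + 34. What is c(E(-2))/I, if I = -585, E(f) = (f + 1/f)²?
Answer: -161/2340 ≈ -0.068803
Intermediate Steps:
c(Q) = 34 + Q
c(E(-2))/I = (34 + (1 + (-2)²)²/(-2)²)/(-585) = (34 + (1 + 4)²/4)*(-1/585) = (34 + (¼)*5²)*(-1/585) = (34 + (¼)*25)*(-1/585) = (34 + 25/4)*(-1/585) = (161/4)*(-1/585) = -161/2340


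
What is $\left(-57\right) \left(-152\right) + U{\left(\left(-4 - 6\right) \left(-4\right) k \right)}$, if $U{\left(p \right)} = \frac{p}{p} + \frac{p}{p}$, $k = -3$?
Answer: $8666$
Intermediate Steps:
$U{\left(p \right)} = 2$ ($U{\left(p \right)} = 1 + 1 = 2$)
$\left(-57\right) \left(-152\right) + U{\left(\left(-4 - 6\right) \left(-4\right) k \right)} = \left(-57\right) \left(-152\right) + 2 = 8664 + 2 = 8666$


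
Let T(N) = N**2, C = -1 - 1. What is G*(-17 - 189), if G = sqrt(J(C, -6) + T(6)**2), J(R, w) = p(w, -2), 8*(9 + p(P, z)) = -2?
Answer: -103*sqrt(5147) ≈ -7389.5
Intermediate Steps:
C = -2
p(P, z) = -37/4 (p(P, z) = -9 + (1/8)*(-2) = -9 - 1/4 = -37/4)
J(R, w) = -37/4
G = sqrt(5147)/2 (G = sqrt(-37/4 + (6**2)**2) = sqrt(-37/4 + 36**2) = sqrt(-37/4 + 1296) = sqrt(5147/4) = sqrt(5147)/2 ≈ 35.871)
G*(-17 - 189) = (sqrt(5147)/2)*(-17 - 189) = (sqrt(5147)/2)*(-206) = -103*sqrt(5147)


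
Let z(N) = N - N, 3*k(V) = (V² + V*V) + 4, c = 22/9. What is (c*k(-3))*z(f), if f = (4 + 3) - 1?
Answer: 0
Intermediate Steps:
c = 22/9 (c = 22*(⅑) = 22/9 ≈ 2.4444)
f = 6 (f = 7 - 1 = 6)
k(V) = 4/3 + 2*V²/3 (k(V) = ((V² + V*V) + 4)/3 = ((V² + V²) + 4)/3 = (2*V² + 4)/3 = (4 + 2*V²)/3 = 4/3 + 2*V²/3)
z(N) = 0
(c*k(-3))*z(f) = (22*(4/3 + (⅔)*(-3)²)/9)*0 = (22*(4/3 + (⅔)*9)/9)*0 = (22*(4/3 + 6)/9)*0 = ((22/9)*(22/3))*0 = (484/27)*0 = 0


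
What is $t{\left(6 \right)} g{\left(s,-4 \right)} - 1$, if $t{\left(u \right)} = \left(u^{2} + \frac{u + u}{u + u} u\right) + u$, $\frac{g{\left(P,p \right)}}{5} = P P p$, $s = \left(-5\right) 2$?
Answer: $-96001$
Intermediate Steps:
$s = -10$
$g{\left(P,p \right)} = 5 p P^{2}$ ($g{\left(P,p \right)} = 5 P P p = 5 P^{2} p = 5 p P^{2}$)
$t{\left(u \right)} = u^{2} + 2 u$ ($t{\left(u \right)} = \left(u^{2} + \frac{2 u}{2 u} u\right) + u = \left(u^{2} + 2 u \frac{1}{2 u} u\right) + u = \left(u^{2} + 1 u\right) + u = \left(u^{2} + u\right) + u = \left(u + u^{2}\right) + u = u^{2} + 2 u$)
$t{\left(6 \right)} g{\left(s,-4 \right)} - 1 = 6 \left(2 + 6\right) 5 \left(-4\right) \left(-10\right)^{2} - 1 = 6 \cdot 8 \cdot 5 \left(-4\right) 100 - 1 = 48 \left(-2000\right) - 1 = -96000 - 1 = -96001$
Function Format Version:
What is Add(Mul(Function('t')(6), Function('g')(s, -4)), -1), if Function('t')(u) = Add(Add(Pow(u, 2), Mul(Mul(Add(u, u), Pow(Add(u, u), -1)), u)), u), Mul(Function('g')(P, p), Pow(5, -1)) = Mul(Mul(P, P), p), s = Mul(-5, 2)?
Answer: -96001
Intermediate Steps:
s = -10
Function('g')(P, p) = Mul(5, p, Pow(P, 2)) (Function('g')(P, p) = Mul(5, Mul(Mul(P, P), p)) = Mul(5, Mul(Pow(P, 2), p)) = Mul(5, Mul(p, Pow(P, 2))) = Mul(5, p, Pow(P, 2)))
Function('t')(u) = Add(Pow(u, 2), Mul(2, u)) (Function('t')(u) = Add(Add(Pow(u, 2), Mul(Mul(Mul(2, u), Pow(Mul(2, u), -1)), u)), u) = Add(Add(Pow(u, 2), Mul(Mul(Mul(2, u), Mul(Rational(1, 2), Pow(u, -1))), u)), u) = Add(Add(Pow(u, 2), Mul(1, u)), u) = Add(Add(Pow(u, 2), u), u) = Add(Add(u, Pow(u, 2)), u) = Add(Pow(u, 2), Mul(2, u)))
Add(Mul(Function('t')(6), Function('g')(s, -4)), -1) = Add(Mul(Mul(6, Add(2, 6)), Mul(5, -4, Pow(-10, 2))), -1) = Add(Mul(Mul(6, 8), Mul(5, -4, 100)), -1) = Add(Mul(48, -2000), -1) = Add(-96000, -1) = -96001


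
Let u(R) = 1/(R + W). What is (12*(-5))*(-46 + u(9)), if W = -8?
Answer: 2700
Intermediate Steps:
u(R) = 1/(-8 + R) (u(R) = 1/(R - 8) = 1/(-8 + R))
(12*(-5))*(-46 + u(9)) = (12*(-5))*(-46 + 1/(-8 + 9)) = -60*(-46 + 1/1) = -60*(-46 + 1) = -60*(-45) = 2700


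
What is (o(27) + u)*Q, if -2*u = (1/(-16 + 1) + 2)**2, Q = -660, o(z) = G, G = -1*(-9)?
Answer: -70598/15 ≈ -4706.5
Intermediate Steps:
G = 9
o(z) = 9
u = -841/450 (u = -(1/(-16 + 1) + 2)**2/2 = -(1/(-15) + 2)**2/2 = -(-1/15 + 2)**2/2 = -(29/15)**2/2 = -1/2*841/225 = -841/450 ≈ -1.8689)
(o(27) + u)*Q = (9 - 841/450)*(-660) = (3209/450)*(-660) = -70598/15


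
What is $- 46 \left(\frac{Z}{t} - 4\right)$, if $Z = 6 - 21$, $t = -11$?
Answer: $\frac{1334}{11} \approx 121.27$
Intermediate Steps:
$Z = -15$
$- 46 \left(\frac{Z}{t} - 4\right) = - 46 \left(- \frac{15}{-11} - 4\right) = - 46 \left(\left(-15\right) \left(- \frac{1}{11}\right) - 4\right) = - 46 \left(\frac{15}{11} - 4\right) = \left(-46\right) \left(- \frac{29}{11}\right) = \frac{1334}{11}$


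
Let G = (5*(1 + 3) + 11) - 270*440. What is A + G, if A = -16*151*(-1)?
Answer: -116353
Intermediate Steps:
A = 2416 (A = -2416*(-1) = 2416)
G = -118769 (G = (5*4 + 11) - 118800 = (20 + 11) - 118800 = 31 - 118800 = -118769)
A + G = 2416 - 118769 = -116353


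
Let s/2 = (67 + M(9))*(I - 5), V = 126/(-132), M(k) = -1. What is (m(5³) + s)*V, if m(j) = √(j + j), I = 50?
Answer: -5670 - 105*√10/22 ≈ -5685.1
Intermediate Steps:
V = -21/22 (V = 126*(-1/132) = -21/22 ≈ -0.95455)
m(j) = √2*√j (m(j) = √(2*j) = √2*√j)
s = 5940 (s = 2*((67 - 1)*(50 - 5)) = 2*(66*45) = 2*2970 = 5940)
(m(5³) + s)*V = (√2*√(5³) + 5940)*(-21/22) = (√2*√125 + 5940)*(-21/22) = (√2*(5*√5) + 5940)*(-21/22) = (5*√10 + 5940)*(-21/22) = (5940 + 5*√10)*(-21/22) = -5670 - 105*√10/22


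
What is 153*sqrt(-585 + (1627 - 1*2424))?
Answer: 153*I*sqrt(1382) ≈ 5687.8*I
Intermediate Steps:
153*sqrt(-585 + (1627 - 1*2424)) = 153*sqrt(-585 + (1627 - 2424)) = 153*sqrt(-585 - 797) = 153*sqrt(-1382) = 153*(I*sqrt(1382)) = 153*I*sqrt(1382)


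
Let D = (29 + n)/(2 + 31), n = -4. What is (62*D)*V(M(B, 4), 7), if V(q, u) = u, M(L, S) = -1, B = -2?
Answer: 10850/33 ≈ 328.79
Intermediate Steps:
D = 25/33 (D = (29 - 4)/(2 + 31) = 25/33 ≈ 0.75758)
(62*D)*V(M(B, 4), 7) = (62*(25/33))*7 = (1550/33)*7 = 10850/33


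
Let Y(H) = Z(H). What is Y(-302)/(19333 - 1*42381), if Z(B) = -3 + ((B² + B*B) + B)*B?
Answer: 54996015/23048 ≈ 2386.2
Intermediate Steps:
Z(B) = -3 + B*(B + 2*B²) (Z(B) = -3 + ((B² + B²) + B)*B = -3 + (2*B² + B)*B = -3 + (B + 2*B²)*B = -3 + B*(B + 2*B²))
Y(H) = -3 + H² + 2*H³
Y(-302)/(19333 - 1*42381) = (-3 + (-302)² + 2*(-302)³)/(19333 - 1*42381) = (-3 + 91204 + 2*(-27543608))/(19333 - 42381) = (-3 + 91204 - 55087216)/(-23048) = -54996015*(-1/23048) = 54996015/23048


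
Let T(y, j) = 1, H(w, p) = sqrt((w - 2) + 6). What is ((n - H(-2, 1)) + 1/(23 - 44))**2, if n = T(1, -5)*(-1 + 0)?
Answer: 1366/441 + 44*sqrt(2)/21 ≈ 6.0606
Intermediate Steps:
H(w, p) = sqrt(4 + w) (H(w, p) = sqrt((-2 + w) + 6) = sqrt(4 + w))
n = -1 (n = 1*(-1 + 0) = 1*(-1) = -1)
((n - H(-2, 1)) + 1/(23 - 44))**2 = ((-1 - sqrt(4 - 2)) + 1/(23 - 44))**2 = ((-1 - sqrt(2)) + 1/(-21))**2 = ((-1 - sqrt(2)) - 1/21)**2 = (-22/21 - sqrt(2))**2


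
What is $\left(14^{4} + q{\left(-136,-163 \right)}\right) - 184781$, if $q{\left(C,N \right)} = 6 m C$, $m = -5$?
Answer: $-142285$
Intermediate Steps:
$q{\left(C,N \right)} = - 30 C$ ($q{\left(C,N \right)} = 6 \left(-5\right) C = - 30 C$)
$\left(14^{4} + q{\left(-136,-163 \right)}\right) - 184781 = \left(14^{4} - -4080\right) - 184781 = \left(38416 + 4080\right) - 184781 = 42496 - 184781 = -142285$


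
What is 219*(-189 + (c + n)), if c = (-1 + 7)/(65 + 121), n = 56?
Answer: -902718/31 ≈ -29120.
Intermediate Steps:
c = 1/31 (c = 6/186 = 6*(1/186) = 1/31 ≈ 0.032258)
219*(-189 + (c + n)) = 219*(-189 + (1/31 + 56)) = 219*(-189 + 1737/31) = 219*(-4122/31) = -902718/31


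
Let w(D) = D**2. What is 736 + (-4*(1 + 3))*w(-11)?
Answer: -1200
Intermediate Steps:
736 + (-4*(1 + 3))*w(-11) = 736 - 4*(1 + 3)*(-11)**2 = 736 - 4*4*121 = 736 - 16*121 = 736 - 1936 = -1200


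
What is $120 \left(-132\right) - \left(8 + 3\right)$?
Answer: $-15851$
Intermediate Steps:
$120 \left(-132\right) - \left(8 + 3\right) = -15840 - 11 = -15851$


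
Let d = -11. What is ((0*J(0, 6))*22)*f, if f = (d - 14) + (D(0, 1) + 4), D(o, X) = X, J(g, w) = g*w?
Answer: 0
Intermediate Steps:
f = -20 (f = (-11 - 14) + (1 + 4) = -25 + 5 = -20)
((0*J(0, 6))*22)*f = ((0*(0*6))*22)*(-20) = ((0*0)*22)*(-20) = (0*22)*(-20) = 0*(-20) = 0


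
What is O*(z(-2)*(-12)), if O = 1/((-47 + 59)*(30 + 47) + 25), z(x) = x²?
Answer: -48/949 ≈ -0.050580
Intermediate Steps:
O = 1/949 (O = 1/(12*77 + 25) = 1/(924 + 25) = 1/949 ≈ 0.0010537)
O*(z(-2)*(-12)) = ((-2)²*(-12))/949 = (4*(-12))/949 = (1/949)*(-48) = -48/949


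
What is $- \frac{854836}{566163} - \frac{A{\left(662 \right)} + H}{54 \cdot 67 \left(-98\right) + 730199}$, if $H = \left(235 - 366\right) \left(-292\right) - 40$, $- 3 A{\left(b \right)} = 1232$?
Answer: $- \frac{2026674776}{1258406145} \approx -1.6105$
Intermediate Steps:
$A{\left(b \right)} = - \frac{1232}{3}$ ($A{\left(b \right)} = \left(- \frac{1}{3}\right) 1232 = - \frac{1232}{3}$)
$H = 38212$ ($H = \left(-131\right) \left(-292\right) - 40 = 38252 - 40 = 38212$)
$- \frac{854836}{566163} - \frac{A{\left(662 \right)} + H}{54 \cdot 67 \left(-98\right) + 730199} = - \frac{854836}{566163} - \frac{- \frac{1232}{3} + 38212}{54 \cdot 67 \left(-98\right) + 730199} = \left(-854836\right) \frac{1}{566163} - \frac{113404}{3 \left(3618 \left(-98\right) + 730199\right)} = - \frac{854836}{566163} - \frac{113404}{3 \left(-354564 + 730199\right)} = - \frac{854836}{566163} - \frac{113404}{3 \cdot 375635} = - \frac{854836}{566163} - \frac{113404}{3} \cdot \frac{1}{375635} = - \frac{854836}{566163} - \frac{113404}{1126905} = - \frac{2026674776}{1258406145}$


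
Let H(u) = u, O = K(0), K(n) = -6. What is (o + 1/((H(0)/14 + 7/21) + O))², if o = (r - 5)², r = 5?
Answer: 9/289 ≈ 0.031142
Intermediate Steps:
O = -6
o = 0 (o = (5 - 5)² = 0² = 0)
(o + 1/((H(0)/14 + 7/21) + O))² = (0 + 1/((0/14 + 7/21) - 6))² = (0 + 1/((0*(1/14) + 7*(1/21)) - 6))² = (0 + 1/((0 + ⅓) - 6))² = (0 + 1/(⅓ - 6))² = (0 + 1/(-17/3))² = (0 - 3/17)² = (-3/17)² = 9/289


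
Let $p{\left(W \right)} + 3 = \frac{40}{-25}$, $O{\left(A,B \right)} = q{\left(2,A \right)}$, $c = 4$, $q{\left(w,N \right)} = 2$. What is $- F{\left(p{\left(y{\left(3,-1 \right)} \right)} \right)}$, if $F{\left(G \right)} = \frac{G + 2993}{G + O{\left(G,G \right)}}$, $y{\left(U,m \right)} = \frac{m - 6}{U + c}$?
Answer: $\frac{14942}{13} \approx 1149.4$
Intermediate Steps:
$y{\left(U,m \right)} = \frac{-6 + m}{4 + U}$ ($y{\left(U,m \right)} = \frac{m - 6}{U + 4} = \frac{-6 + m}{4 + U}$)
$O{\left(A,B \right)} = 2$
$p{\left(W \right)} = - \frac{23}{5}$ ($p{\left(W \right)} = -3 + \frac{40}{-25} = -3 + 40 \left(- \frac{1}{25}\right) = -3 - \frac{8}{5} = - \frac{23}{5}$)
$F{\left(G \right)} = \frac{2993 + G}{2 + G}$ ($F{\left(G \right)} = \frac{G + 2993}{G + 2} = \frac{2993 + G}{2 + G}$)
$- F{\left(p{\left(y{\left(3,-1 \right)} \right)} \right)} = - \frac{2993 - \frac{23}{5}}{2 - \frac{23}{5}} = - \frac{14942}{\left(- \frac{13}{5}\right) 5} = - \frac{\left(-5\right) 14942}{13 \cdot 5} = \left(-1\right) \left(- \frac{14942}{13}\right) = \frac{14942}{13}$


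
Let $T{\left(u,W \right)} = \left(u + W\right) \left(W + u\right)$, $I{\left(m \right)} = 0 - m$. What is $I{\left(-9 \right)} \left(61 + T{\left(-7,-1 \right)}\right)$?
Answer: $1125$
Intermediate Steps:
$I{\left(m \right)} = - m$
$T{\left(u,W \right)} = \left(W + u\right)^{2}$ ($T{\left(u,W \right)} = \left(W + u\right) \left(W + u\right) = \left(W + u\right)^{2}$)
$I{\left(-9 \right)} \left(61 + T{\left(-7,-1 \right)}\right) = \left(-1\right) \left(-9\right) \left(61 + \left(-1 - 7\right)^{2}\right) = 9 \left(61 + \left(-8\right)^{2}\right) = 9 \left(61 + 64\right) = 9 \cdot 125 = 1125$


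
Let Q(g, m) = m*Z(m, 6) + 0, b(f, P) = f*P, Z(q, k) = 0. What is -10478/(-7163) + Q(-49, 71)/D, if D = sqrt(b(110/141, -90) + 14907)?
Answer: 806/551 ≈ 1.4628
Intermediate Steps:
b(f, P) = P*f
Q(g, m) = 0 (Q(g, m) = m*0 + 0 = 0 + 0 = 0)
D = 9*sqrt(404623)/47 (D = sqrt(-9900/141 + 14907) = sqrt(-90*110/141 + 14907) = sqrt(-3300/47 + 14907) = sqrt(697329/47) = 9*sqrt(404623)/47 ≈ 121.81)
-10478/(-7163) + Q(-49, 71)/D = -10478/(-7163) + 0/((9*sqrt(404623)/47)) = -10478*(-1/7163) + 0*(sqrt(404623)/77481) = 806/551 + 0 = 806/551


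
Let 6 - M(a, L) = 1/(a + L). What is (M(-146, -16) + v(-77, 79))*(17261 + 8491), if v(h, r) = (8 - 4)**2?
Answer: 15300980/27 ≈ 5.6670e+5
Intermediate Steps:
M(a, L) = 6 - 1/(L + a) (M(a, L) = 6 - 1/(a + L) = 6 - 1/(L + a))
v(h, r) = 16 (v(h, r) = 4**2 = 16)
(M(-146, -16) + v(-77, 79))*(17261 + 8491) = ((-1 + 6*(-16) + 6*(-146))/(-16 - 146) + 16)*(17261 + 8491) = ((-1 - 96 - 876)/(-162) + 16)*25752 = (-1/162*(-973) + 16)*25752 = (973/162 + 16)*25752 = (3565/162)*25752 = 15300980/27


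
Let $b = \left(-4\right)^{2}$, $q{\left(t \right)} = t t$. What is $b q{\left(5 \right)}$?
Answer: $400$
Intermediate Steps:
$q{\left(t \right)} = t^{2}$
$b = 16$
$b q{\left(5 \right)} = 16 \cdot 5^{2} = 16 \cdot 25 = 400$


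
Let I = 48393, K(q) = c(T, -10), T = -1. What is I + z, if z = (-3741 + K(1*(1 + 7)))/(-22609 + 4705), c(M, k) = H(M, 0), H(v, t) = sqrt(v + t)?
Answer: 288810671/5968 - I/17904 ≈ 48393.0 - 5.5853e-5*I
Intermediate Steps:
H(v, t) = sqrt(t + v)
c(M, k) = sqrt(M) (c(M, k) = sqrt(0 + M) = sqrt(M))
K(q) = I (K(q) = sqrt(-1) = I)
z = 1247/5968 - I/17904 (z = (-3741 + I)/(-22609 + 4705) = (-3741 + I)/(-17904) = (-3741 + I)*(-1/17904) = 1247/5968 - I/17904 ≈ 0.20895 - 5.5853e-5*I)
I + z = 48393 + (1247/5968 - I/17904) = 288810671/5968 - I/17904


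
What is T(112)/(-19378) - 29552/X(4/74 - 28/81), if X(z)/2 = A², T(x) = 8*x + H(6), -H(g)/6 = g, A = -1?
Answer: -143165094/9689 ≈ -14776.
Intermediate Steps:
H(g) = -6*g
T(x) = -36 + 8*x (T(x) = 8*x - 6*6 = 8*x - 36 = -36 + 8*x)
X(z) = 2 (X(z) = 2*(-1)² = 2*1 = 2)
T(112)/(-19378) - 29552/X(4/74 - 28/81) = (-36 + 8*112)/(-19378) - 29552/2 = (-36 + 896)*(-1/19378) - 29552*½ = 860*(-1/19378) - 14776 = -430/9689 - 14776 = -143165094/9689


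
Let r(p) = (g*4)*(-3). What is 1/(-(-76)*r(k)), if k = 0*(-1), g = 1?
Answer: -1/912 ≈ -0.0010965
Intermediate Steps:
k = 0
r(p) = -12 (r(p) = (1*4)*(-3) = 4*(-3) = -12)
1/(-(-76)*r(k)) = 1/(-(-76)*(-12)) = 1/(-76*12) = 1/(-912) = -1/912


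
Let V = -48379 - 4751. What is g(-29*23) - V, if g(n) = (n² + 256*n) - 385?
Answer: 326882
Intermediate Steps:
g(n) = -385 + n² + 256*n
V = -53130
g(-29*23) - V = (-385 + (-29*23)² + 256*(-29*23)) - 1*(-53130) = (-385 + (-667)² + 256*(-667)) + 53130 = (-385 + 444889 - 170752) + 53130 = 273752 + 53130 = 326882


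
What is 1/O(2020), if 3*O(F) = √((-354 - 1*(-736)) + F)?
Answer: 3*√2402/2402 ≈ 0.061212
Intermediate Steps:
O(F) = √(382 + F)/3 (O(F) = √((-354 - 1*(-736)) + F)/3 = √((-354 + 736) + F)/3 = √(382 + F)/3)
1/O(2020) = 1/(√(382 + 2020)/3) = 1/(√2402/3) = 3*√2402/2402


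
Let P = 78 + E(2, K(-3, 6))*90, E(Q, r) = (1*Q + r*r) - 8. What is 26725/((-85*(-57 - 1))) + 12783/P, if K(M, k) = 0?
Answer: -844554/37961 ≈ -22.248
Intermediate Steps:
E(Q, r) = -8 + Q + r**2 (E(Q, r) = (Q + r**2) - 8 = -8 + Q + r**2)
P = -462 (P = 78 + (-8 + 2 + 0**2)*90 = 78 + (-8 + 2 + 0)*90 = 78 - 6*90 = 78 - 540 = -462)
26725/((-85*(-57 - 1))) + 12783/P = 26725/((-85*(-57 - 1))) + 12783/(-462) = 26725/((-85*(-58))) + 12783*(-1/462) = 26725/4930 - 4261/154 = 26725*(1/4930) - 4261/154 = 5345/986 - 4261/154 = -844554/37961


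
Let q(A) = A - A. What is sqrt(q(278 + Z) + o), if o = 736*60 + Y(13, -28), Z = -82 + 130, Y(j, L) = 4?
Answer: 2*sqrt(11041) ≈ 210.15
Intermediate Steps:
Z = 48
q(A) = 0
o = 44164 (o = 736*60 + 4 = 44160 + 4 = 44164)
sqrt(q(278 + Z) + o) = sqrt(0 + 44164) = sqrt(44164) = 2*sqrt(11041)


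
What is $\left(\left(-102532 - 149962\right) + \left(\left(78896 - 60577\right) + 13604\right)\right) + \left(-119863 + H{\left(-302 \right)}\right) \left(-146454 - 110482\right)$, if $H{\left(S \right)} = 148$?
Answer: $30758872669$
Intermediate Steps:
$\left(\left(-102532 - 149962\right) + \left(\left(78896 - 60577\right) + 13604\right)\right) + \left(-119863 + H{\left(-302 \right)}\right) \left(-146454 - 110482\right) = \left(\left(-102532 - 149962\right) + \left(\left(78896 - 60577\right) + 13604\right)\right) + \left(-119863 + 148\right) \left(-146454 - 110482\right) = \left(\left(-102532 - 149962\right) + \left(18319 + 13604\right)\right) - -30759093240 = \left(-252494 + 31923\right) + 30759093240 = -220571 + 30759093240 = 30758872669$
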